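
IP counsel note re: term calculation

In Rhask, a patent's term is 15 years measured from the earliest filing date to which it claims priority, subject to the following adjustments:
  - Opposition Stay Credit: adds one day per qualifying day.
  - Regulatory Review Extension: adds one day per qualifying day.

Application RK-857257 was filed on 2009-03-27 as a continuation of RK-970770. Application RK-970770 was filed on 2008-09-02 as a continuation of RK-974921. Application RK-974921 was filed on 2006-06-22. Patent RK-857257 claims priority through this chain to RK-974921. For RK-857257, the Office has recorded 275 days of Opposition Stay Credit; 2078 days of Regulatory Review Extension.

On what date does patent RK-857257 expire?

2027-12-01

Earliest priority filing: 22 June 2006.
Base term: 22 June 2006 + 15 years → 22 June 2021.
Opposition Stay Credit: +275 days → 24 March 2022.
Regulatory Review Extension: +2078 days → 1 December 2027.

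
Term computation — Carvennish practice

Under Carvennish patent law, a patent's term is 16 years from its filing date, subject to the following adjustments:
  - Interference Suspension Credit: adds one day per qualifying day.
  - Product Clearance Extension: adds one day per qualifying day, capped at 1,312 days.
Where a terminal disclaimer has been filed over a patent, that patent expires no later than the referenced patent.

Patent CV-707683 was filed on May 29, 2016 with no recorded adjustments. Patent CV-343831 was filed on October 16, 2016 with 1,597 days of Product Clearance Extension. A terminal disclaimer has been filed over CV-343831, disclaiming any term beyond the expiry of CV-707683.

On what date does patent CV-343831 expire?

Natural term of CV-343831:
  Base: filing + 16 years → 16 October 2032.
  Product Clearance Extension: 1597 days claimed exceeds the 1312-day cap, so +1312 days → 20 May 2036.
Expiry of referenced patent CV-707683:
  Base: filing + 16 years → 29 May 2032.
Terminal disclaimer: CV-343831 expires on the earlier of 20 May 2036 and 29 May 2032.

May 29, 2032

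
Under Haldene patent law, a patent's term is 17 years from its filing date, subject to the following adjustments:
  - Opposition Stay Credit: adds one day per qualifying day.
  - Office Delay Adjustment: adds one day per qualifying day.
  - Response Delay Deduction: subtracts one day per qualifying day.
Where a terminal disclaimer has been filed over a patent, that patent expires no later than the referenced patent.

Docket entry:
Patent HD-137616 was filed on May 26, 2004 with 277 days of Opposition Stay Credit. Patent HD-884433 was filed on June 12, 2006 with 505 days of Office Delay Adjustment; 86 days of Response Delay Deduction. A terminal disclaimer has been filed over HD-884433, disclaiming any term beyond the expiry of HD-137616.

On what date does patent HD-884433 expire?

2022-02-27

Natural term of HD-884433:
  Base: filing + 17 years → 12 June 2023.
  Office Delay Adjustment: +505 days → 29 October 2024.
  Response Delay Deduction: −86 days → 4 August 2024.
Expiry of referenced patent HD-137616:
  Base: filing + 17 years → 26 May 2021.
  Opposition Stay Credit: +277 days → 27 February 2022.
Terminal disclaimer: HD-884433 expires on the earlier of 4 August 2024 and 27 February 2022.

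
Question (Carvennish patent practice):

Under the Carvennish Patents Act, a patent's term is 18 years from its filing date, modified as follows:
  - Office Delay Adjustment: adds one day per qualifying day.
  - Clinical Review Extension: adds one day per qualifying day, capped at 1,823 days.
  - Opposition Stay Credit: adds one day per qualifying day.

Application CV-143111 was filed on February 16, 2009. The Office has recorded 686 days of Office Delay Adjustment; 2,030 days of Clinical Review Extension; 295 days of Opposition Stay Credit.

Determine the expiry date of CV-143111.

October 21, 2034

Base term: filing date + 18 years → 16 February 2027.
Office Delay Adjustment: +686 days → 2 January 2029.
Clinical Review Extension: 2030 days claimed exceeds the 1823-day cap, so +1823 days → 30 December 2033.
Opposition Stay Credit: +295 days → 21 October 2034.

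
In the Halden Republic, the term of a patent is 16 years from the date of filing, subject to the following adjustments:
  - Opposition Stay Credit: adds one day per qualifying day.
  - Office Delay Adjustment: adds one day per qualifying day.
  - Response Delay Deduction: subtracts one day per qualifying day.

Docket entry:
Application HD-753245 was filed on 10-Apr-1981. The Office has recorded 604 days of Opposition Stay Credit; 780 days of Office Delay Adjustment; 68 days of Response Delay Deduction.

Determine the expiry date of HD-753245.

November 16, 2000

Base term: filing date + 16 years → 10 April 1997.
Opposition Stay Credit: +604 days → 5 December 1998.
Office Delay Adjustment: +780 days → 23 January 2001.
Response Delay Deduction: −68 days → 16 November 2000.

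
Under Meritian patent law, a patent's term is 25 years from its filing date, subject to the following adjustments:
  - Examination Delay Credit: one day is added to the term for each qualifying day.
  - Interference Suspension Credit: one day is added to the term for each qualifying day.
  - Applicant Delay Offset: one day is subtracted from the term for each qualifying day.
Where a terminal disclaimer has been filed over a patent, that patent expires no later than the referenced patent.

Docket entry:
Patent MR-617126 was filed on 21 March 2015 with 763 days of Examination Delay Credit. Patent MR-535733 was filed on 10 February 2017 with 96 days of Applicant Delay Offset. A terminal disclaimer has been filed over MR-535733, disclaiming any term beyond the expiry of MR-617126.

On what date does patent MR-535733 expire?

Natural term of MR-535733:
  Base: filing + 25 years → 10 February 2042.
  Applicant Delay Offset: −96 days → 6 November 2041.
Expiry of referenced patent MR-617126:
  Base: filing + 25 years → 21 March 2040.
  Examination Delay Credit: +763 days → 23 April 2042.
Terminal disclaimer: MR-535733 expires on the earlier of 6 November 2041 and 23 April 2042.

November 6, 2041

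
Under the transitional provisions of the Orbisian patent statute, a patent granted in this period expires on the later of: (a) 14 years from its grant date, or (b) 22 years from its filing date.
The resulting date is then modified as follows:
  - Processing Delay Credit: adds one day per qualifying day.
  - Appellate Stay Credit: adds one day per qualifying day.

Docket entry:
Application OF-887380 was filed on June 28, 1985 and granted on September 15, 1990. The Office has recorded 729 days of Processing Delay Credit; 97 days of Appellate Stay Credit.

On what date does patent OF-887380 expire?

October 1, 2009

(a) grant + 14 years → 15 September 2004.
(b) filing + 22 years → 28 June 2007.
Later of the two: 28 June 2007.
Processing Delay Credit: +729 days → 26 June 2009.
Appellate Stay Credit: +97 days → 1 October 2009.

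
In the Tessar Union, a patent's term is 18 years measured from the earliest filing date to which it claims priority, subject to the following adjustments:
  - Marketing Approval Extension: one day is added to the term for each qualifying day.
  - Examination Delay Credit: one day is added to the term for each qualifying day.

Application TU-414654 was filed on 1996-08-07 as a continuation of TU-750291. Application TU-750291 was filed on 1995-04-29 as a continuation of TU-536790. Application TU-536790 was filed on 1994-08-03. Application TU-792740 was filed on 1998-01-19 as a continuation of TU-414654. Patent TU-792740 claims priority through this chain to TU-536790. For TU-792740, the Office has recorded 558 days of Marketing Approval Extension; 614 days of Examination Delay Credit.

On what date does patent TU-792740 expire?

Earliest priority filing: 3 August 1994.
Base term: 3 August 1994 + 18 years → 3 August 2012.
Marketing Approval Extension: +558 days → 12 February 2014.
Examination Delay Credit: +614 days → 19 October 2015.

2015-10-19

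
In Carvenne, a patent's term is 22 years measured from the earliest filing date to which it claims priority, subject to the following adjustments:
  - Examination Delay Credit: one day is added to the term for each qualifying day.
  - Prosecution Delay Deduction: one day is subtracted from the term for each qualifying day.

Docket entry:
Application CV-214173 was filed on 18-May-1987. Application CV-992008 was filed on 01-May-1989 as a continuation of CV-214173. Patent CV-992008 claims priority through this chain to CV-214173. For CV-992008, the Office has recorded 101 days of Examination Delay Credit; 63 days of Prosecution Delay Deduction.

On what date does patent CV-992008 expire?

June 25, 2009

Earliest priority filing: 18 May 1987.
Base term: 18 May 1987 + 22 years → 18 May 2009.
Examination Delay Credit: +101 days → 27 August 2009.
Prosecution Delay Deduction: −63 days → 25 June 2009.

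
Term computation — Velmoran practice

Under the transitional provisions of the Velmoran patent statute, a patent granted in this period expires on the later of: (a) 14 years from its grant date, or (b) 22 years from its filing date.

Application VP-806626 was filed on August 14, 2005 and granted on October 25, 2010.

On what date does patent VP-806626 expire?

(a) grant + 14 years → 25 October 2024.
(b) filing + 22 years → 14 August 2027.
Later of the two: 14 August 2027.

August 14, 2027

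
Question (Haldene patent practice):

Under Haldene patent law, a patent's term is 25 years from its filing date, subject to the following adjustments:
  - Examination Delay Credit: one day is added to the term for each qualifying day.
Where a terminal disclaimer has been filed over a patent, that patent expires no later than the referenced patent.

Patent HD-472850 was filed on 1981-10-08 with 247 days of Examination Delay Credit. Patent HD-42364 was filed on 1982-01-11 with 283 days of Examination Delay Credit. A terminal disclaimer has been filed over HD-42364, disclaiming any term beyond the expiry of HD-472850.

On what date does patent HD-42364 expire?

2007-06-12

Natural term of HD-42364:
  Base: filing + 25 years → 11 January 2007.
  Examination Delay Credit: +283 days → 21 October 2007.
Expiry of referenced patent HD-472850:
  Base: filing + 25 years → 8 October 2006.
  Examination Delay Credit: +247 days → 12 June 2007.
Terminal disclaimer: HD-42364 expires on the earlier of 21 October 2007 and 12 June 2007.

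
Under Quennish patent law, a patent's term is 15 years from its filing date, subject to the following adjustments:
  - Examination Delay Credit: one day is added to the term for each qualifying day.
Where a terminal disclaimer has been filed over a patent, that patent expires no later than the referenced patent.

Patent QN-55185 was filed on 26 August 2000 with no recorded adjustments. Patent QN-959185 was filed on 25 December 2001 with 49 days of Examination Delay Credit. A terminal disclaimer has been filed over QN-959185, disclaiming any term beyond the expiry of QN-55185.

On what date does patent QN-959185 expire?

2015-08-26

Natural term of QN-959185:
  Base: filing + 15 years → 25 December 2016.
  Examination Delay Credit: +49 days → 12 February 2017.
Expiry of referenced patent QN-55185:
  Base: filing + 15 years → 26 August 2015.
Terminal disclaimer: QN-959185 expires on the earlier of 12 February 2017 and 26 August 2015.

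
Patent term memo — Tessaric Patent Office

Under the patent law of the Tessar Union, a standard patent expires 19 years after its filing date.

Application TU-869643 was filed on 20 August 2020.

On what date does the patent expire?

2039-08-20

Filing date + 19 years → 20 August 2039.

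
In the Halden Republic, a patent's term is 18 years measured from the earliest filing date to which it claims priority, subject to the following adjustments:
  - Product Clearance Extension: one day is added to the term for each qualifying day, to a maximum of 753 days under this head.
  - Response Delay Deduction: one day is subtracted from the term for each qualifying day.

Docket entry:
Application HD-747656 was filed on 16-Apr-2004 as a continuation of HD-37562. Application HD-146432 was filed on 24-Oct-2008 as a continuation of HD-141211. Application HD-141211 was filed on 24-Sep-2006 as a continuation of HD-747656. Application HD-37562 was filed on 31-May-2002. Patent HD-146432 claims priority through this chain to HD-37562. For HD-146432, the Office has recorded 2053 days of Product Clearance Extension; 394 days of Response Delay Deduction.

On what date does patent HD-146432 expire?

May 25, 2021

Earliest priority filing: 31 May 2002.
Base term: 31 May 2002 + 18 years → 31 May 2020.
Product Clearance Extension: 2053 days claimed exceeds the 753-day cap, so +753 days → 23 June 2022.
Response Delay Deduction: −394 days → 25 May 2021.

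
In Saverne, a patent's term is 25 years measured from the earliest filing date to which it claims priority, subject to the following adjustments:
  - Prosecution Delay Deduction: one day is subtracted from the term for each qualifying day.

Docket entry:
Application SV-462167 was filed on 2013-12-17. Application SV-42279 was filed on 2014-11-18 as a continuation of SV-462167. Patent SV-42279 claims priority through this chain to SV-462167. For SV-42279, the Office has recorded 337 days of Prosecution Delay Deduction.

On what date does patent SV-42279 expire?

Earliest priority filing: 17 December 2013.
Base term: 17 December 2013 + 25 years → 17 December 2038.
Prosecution Delay Deduction: −337 days → 14 January 2038.

2038-01-14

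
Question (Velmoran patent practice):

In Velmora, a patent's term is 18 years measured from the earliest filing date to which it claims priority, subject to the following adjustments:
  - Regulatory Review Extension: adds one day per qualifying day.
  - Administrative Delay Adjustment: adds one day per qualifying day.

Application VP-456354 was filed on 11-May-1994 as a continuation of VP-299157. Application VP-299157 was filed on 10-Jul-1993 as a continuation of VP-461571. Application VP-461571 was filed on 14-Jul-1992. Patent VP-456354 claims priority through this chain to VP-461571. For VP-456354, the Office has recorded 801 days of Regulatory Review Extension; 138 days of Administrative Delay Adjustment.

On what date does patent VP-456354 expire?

Earliest priority filing: 14 July 1992.
Base term: 14 July 1992 + 18 years → 14 July 2010.
Regulatory Review Extension: +801 days → 22 September 2012.
Administrative Delay Adjustment: +138 days → 7 February 2013.

2013-02-07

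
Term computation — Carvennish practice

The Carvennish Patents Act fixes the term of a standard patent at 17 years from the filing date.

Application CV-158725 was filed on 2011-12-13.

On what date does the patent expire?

December 13, 2028

Filing date + 17 years → 13 December 2028.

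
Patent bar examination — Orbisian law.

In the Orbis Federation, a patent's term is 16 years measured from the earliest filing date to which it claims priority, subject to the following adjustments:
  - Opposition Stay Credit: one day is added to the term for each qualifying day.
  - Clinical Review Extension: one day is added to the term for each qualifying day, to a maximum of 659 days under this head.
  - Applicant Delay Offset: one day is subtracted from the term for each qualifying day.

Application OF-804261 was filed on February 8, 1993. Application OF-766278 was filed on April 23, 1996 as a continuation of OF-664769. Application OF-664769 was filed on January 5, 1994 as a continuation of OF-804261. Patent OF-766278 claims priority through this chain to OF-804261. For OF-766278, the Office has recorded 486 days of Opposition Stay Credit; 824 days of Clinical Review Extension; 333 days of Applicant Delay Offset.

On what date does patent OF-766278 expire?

Earliest priority filing: 8 February 1993.
Base term: 8 February 1993 + 16 years → 8 February 2009.
Opposition Stay Credit: +486 days → 9 June 2010.
Clinical Review Extension: 824 days claimed exceeds the 659-day cap, so +659 days → 29 March 2012.
Applicant Delay Offset: −333 days → 1 May 2011.

2011-05-01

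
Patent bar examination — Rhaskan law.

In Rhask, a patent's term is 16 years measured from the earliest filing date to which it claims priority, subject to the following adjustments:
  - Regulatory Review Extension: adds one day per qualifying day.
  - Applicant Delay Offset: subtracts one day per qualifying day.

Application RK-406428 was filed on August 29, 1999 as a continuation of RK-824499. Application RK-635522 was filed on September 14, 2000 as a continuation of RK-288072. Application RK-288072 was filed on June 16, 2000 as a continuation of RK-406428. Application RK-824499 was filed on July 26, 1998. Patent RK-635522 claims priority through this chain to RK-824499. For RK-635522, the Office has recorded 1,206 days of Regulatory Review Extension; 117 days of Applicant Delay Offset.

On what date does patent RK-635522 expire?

Earliest priority filing: 26 July 1998.
Base term: 26 July 1998 + 16 years → 26 July 2014.
Regulatory Review Extension: +1206 days → 13 November 2017.
Applicant Delay Offset: −117 days → 19 July 2017.

2017-07-19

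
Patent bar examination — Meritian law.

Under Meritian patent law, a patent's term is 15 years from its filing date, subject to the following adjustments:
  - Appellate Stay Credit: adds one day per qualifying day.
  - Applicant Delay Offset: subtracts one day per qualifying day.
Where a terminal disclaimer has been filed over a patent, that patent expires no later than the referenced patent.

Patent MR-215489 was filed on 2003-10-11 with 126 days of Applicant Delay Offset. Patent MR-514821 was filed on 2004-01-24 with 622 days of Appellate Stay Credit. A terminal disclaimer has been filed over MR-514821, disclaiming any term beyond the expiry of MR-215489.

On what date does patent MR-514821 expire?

Natural term of MR-514821:
  Base: filing + 15 years → 24 January 2019.
  Appellate Stay Credit: +622 days → 7 October 2020.
Expiry of referenced patent MR-215489:
  Base: filing + 15 years → 11 October 2018.
  Applicant Delay Offset: −126 days → 7 June 2018.
Terminal disclaimer: MR-514821 expires on the earlier of 7 October 2020 and 7 June 2018.

June 7, 2018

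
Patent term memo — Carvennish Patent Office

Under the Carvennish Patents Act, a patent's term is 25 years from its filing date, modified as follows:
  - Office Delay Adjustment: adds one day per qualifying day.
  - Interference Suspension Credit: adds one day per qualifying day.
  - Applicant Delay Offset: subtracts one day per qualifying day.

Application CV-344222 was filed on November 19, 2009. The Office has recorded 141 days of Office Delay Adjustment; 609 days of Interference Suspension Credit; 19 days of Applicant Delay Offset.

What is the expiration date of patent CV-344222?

Base term: filing date + 25 years → 19 November 2034.
Office Delay Adjustment: +141 days → 9 April 2035.
Interference Suspension Credit: +609 days → 8 December 2036.
Applicant Delay Offset: −19 days → 19 November 2036.

November 19, 2036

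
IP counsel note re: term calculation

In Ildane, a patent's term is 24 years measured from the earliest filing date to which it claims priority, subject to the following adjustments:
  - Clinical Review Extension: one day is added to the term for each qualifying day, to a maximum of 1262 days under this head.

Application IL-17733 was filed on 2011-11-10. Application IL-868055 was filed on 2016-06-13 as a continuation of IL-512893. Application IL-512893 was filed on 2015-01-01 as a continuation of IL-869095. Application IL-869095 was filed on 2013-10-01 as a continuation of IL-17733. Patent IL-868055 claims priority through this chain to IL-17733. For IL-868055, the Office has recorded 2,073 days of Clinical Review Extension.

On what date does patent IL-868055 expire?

Earliest priority filing: 10 November 2011.
Base term: 10 November 2011 + 24 years → 10 November 2035.
Clinical Review Extension: 2073 days claimed exceeds the 1262-day cap, so +1262 days → 25 April 2039.

2039-04-25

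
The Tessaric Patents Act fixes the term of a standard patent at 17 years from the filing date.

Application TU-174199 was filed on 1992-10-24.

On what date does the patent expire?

Filing date + 17 years → 24 October 2009.

2009-10-24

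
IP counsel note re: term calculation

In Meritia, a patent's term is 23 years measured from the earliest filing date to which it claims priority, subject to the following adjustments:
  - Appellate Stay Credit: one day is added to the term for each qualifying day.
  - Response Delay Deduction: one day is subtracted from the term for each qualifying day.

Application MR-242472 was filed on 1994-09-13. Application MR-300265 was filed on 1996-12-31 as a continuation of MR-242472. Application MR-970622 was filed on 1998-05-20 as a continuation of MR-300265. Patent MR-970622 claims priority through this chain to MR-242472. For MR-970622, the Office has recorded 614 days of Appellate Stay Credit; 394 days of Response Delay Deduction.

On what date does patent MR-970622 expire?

Earliest priority filing: 13 September 1994.
Base term: 13 September 1994 + 23 years → 13 September 2017.
Appellate Stay Credit: +614 days → 20 May 2019.
Response Delay Deduction: −394 days → 21 April 2018.

2018-04-21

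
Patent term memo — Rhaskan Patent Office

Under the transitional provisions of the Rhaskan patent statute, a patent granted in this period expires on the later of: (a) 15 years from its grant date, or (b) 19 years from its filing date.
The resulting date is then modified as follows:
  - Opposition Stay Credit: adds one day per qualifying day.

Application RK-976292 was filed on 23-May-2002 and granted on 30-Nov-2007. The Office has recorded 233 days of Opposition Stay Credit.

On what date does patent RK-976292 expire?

(a) grant + 15 years → 30 November 2022.
(b) filing + 19 years → 23 May 2021.
Later of the two: 30 November 2022.
Opposition Stay Credit: +233 days → 21 July 2023.

2023-07-21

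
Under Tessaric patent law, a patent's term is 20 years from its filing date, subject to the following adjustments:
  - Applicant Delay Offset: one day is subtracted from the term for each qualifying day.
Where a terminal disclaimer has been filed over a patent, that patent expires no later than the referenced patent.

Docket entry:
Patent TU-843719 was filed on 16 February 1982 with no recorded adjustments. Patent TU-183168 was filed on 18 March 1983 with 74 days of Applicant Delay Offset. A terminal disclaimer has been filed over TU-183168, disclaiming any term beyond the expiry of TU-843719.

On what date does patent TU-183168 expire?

Natural term of TU-183168:
  Base: filing + 20 years → 18 March 2003.
  Applicant Delay Offset: −74 days → 3 January 2003.
Expiry of referenced patent TU-843719:
  Base: filing + 20 years → 16 February 2002.
Terminal disclaimer: TU-183168 expires on the earlier of 3 January 2003 and 16 February 2002.

2002-02-16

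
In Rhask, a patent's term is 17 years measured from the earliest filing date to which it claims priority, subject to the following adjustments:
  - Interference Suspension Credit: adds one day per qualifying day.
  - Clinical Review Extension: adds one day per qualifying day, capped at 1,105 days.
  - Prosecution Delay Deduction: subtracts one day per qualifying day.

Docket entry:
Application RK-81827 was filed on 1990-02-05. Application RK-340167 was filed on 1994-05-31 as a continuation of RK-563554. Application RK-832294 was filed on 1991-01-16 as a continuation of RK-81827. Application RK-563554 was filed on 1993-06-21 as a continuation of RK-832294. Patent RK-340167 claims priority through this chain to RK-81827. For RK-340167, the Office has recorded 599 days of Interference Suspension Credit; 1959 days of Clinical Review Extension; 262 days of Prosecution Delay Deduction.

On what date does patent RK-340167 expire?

Earliest priority filing: 5 February 1990.
Base term: 5 February 1990 + 17 years → 5 February 2007.
Interference Suspension Credit: +599 days → 26 September 2008.
Clinical Review Extension: 1959 days claimed exceeds the 1105-day cap, so +1105 days → 6 October 2011.
Prosecution Delay Deduction: −262 days → 17 January 2011.

January 17, 2011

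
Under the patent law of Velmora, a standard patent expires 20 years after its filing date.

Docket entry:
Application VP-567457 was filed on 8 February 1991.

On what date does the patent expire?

Filing date + 20 years → 8 February 2011.

2011-02-08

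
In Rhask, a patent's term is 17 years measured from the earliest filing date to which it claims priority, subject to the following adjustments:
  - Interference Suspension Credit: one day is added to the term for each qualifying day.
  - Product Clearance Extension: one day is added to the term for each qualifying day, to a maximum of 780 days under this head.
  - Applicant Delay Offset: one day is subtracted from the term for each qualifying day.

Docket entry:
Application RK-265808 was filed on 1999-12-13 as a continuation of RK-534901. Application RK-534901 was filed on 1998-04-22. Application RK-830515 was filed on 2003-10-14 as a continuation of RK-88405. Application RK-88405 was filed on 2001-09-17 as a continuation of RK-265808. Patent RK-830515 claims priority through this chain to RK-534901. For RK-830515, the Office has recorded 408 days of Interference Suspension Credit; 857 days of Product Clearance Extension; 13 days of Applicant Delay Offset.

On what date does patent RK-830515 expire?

July 10, 2018

Earliest priority filing: 22 April 1998.
Base term: 22 April 1998 + 17 years → 22 April 2015.
Interference Suspension Credit: +408 days → 3 June 2016.
Product Clearance Extension: 857 days claimed exceeds the 780-day cap, so +780 days → 23 July 2018.
Applicant Delay Offset: −13 days → 10 July 2018.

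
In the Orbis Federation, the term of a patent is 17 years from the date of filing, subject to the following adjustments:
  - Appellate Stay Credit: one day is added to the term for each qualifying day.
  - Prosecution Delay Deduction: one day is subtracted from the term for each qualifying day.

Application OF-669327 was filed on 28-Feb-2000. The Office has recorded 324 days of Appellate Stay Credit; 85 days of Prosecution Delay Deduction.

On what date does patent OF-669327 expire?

October 25, 2017

Base term: filing date + 17 years → 28 February 2017.
Appellate Stay Credit: +324 days → 18 January 2018.
Prosecution Delay Deduction: −85 days → 25 October 2017.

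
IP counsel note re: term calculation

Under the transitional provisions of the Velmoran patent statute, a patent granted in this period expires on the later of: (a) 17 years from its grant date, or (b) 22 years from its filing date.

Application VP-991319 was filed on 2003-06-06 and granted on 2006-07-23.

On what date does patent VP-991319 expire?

June 6, 2025

(a) grant + 17 years → 23 July 2023.
(b) filing + 22 years → 6 June 2025.
Later of the two: 6 June 2025.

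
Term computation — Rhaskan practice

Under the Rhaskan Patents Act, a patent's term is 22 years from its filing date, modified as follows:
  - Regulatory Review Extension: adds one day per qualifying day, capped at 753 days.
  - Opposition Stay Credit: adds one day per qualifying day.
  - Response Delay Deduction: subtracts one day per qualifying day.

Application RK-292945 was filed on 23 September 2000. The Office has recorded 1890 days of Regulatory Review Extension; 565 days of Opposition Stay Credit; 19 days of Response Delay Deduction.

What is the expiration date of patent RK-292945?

Base term: filing date + 22 years → 23 September 2022.
Regulatory Review Extension: 1890 days claimed exceeds the 753-day cap, so +753 days → 15 October 2024.
Opposition Stay Credit: +565 days → 3 May 2026.
Response Delay Deduction: −19 days → 14 April 2026.

April 14, 2026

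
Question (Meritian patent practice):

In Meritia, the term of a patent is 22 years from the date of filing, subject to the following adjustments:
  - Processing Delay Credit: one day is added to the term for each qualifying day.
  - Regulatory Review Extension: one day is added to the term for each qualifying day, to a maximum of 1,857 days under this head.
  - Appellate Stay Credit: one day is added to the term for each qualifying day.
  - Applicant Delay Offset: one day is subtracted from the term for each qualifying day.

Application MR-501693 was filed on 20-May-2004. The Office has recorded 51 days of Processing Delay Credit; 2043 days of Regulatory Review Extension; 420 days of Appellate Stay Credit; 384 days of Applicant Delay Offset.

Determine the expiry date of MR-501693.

Base term: filing date + 22 years → 20 May 2026.
Processing Delay Credit: +51 days → 10 July 2026.
Regulatory Review Extension: 2043 days claimed exceeds the 1857-day cap, so +1857 days → 10 August 2031.
Appellate Stay Credit: +420 days → 3 October 2032.
Applicant Delay Offset: −384 days → 15 September 2031.

September 15, 2031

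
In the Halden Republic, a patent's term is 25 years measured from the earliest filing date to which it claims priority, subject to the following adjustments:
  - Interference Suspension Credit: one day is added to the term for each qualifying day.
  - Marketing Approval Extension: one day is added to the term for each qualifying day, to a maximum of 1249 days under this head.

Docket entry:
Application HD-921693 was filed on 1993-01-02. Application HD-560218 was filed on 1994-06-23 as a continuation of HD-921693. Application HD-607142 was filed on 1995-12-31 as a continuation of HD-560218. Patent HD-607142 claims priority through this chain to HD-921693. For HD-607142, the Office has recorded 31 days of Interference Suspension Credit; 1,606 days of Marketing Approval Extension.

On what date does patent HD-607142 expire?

Earliest priority filing: 2 January 1993.
Base term: 2 January 1993 + 25 years → 2 January 2018.
Interference Suspension Credit: +31 days → 2 February 2018.
Marketing Approval Extension: 1606 days claimed exceeds the 1249-day cap, so +1249 days → 5 July 2021.

July 5, 2021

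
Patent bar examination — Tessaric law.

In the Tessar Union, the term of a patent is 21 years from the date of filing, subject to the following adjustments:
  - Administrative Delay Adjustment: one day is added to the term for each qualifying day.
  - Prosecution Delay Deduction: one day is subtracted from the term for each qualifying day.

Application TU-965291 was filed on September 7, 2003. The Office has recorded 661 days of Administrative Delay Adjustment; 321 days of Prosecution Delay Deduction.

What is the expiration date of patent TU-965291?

Base term: filing date + 21 years → 7 September 2024.
Administrative Delay Adjustment: +661 days → 30 June 2026.
Prosecution Delay Deduction: −321 days → 13 August 2025.

2025-08-13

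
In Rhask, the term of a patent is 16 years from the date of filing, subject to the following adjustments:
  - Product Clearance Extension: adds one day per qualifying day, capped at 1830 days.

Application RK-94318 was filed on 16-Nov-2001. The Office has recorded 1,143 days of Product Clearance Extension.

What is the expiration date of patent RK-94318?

Base term: filing date + 16 years → 16 November 2017.
Product Clearance Extension: 1143 days (within the 1830-day cap) → +1143 days → 2 January 2021.

2021-01-02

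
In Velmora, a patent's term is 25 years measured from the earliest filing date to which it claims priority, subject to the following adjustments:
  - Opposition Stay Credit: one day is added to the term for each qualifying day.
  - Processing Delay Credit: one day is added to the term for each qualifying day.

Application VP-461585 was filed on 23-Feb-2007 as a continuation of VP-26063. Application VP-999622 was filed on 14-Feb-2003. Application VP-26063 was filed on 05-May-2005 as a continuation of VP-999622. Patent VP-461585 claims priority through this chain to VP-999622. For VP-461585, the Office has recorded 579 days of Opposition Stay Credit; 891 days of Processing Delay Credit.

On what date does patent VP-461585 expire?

2032-02-23

Earliest priority filing: 14 February 2003.
Base term: 14 February 2003 + 25 years → 14 February 2028.
Opposition Stay Credit: +579 days → 15 September 2029.
Processing Delay Credit: +891 days → 23 February 2032.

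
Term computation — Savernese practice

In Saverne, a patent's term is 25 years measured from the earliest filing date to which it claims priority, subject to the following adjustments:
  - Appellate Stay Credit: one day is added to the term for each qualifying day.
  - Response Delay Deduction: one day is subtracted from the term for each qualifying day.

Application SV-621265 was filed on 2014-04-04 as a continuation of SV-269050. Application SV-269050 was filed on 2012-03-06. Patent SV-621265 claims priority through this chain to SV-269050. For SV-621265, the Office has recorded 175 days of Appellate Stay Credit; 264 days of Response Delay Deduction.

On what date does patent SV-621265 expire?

Earliest priority filing: 6 March 2012.
Base term: 6 March 2012 + 25 years → 6 March 2037.
Appellate Stay Credit: +175 days → 28 August 2037.
Response Delay Deduction: −264 days → 7 December 2036.

December 7, 2036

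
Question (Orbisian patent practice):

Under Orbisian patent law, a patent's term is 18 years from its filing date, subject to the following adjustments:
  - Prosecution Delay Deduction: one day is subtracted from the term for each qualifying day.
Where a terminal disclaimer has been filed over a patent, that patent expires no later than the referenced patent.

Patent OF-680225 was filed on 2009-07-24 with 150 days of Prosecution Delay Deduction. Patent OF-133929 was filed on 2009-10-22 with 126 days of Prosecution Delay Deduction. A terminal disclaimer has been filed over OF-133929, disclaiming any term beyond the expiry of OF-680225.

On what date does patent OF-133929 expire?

2027-02-24

Natural term of OF-133929:
  Base: filing + 18 years → 22 October 2027.
  Prosecution Delay Deduction: −126 days → 18 June 2027.
Expiry of referenced patent OF-680225:
  Base: filing + 18 years → 24 July 2027.
  Prosecution Delay Deduction: −150 days → 24 February 2027.
Terminal disclaimer: OF-133929 expires on the earlier of 18 June 2027 and 24 February 2027.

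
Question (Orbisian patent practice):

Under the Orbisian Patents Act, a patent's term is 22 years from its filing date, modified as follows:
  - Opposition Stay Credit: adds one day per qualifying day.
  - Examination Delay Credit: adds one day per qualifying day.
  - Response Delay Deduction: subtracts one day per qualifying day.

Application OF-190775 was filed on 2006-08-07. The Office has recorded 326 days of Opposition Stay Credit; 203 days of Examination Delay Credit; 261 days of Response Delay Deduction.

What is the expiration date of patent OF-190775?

2029-05-02

Base term: filing date + 22 years → 7 August 2028.
Opposition Stay Credit: +326 days → 29 June 2029.
Examination Delay Credit: +203 days → 18 January 2030.
Response Delay Deduction: −261 days → 2 May 2029.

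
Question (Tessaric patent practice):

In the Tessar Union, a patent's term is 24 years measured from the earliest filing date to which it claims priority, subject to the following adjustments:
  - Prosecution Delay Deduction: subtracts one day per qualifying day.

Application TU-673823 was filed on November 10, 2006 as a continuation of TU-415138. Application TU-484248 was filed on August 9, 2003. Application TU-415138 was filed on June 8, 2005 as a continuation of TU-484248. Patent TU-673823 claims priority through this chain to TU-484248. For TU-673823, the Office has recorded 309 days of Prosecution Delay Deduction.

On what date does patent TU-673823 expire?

Earliest priority filing: 9 August 2003.
Base term: 9 August 2003 + 24 years → 9 August 2027.
Prosecution Delay Deduction: −309 days → 4 October 2026.

2026-10-04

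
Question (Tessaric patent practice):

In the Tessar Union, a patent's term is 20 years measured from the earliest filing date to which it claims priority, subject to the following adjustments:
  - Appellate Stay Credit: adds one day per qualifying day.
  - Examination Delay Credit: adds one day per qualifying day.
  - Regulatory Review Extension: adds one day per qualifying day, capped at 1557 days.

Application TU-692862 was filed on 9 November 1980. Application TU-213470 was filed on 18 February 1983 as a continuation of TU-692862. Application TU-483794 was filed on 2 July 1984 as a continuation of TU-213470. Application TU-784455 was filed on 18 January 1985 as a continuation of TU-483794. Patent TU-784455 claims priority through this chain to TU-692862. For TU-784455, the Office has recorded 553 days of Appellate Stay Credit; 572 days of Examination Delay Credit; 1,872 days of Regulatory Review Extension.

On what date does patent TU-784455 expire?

Earliest priority filing: 9 November 1980.
Base term: 9 November 1980 + 20 years → 9 November 2000.
Appellate Stay Credit: +553 days → 16 May 2002.
Examination Delay Credit: +572 days → 9 December 2003.
Regulatory Review Extension: 1872 days claimed exceeds the 1557-day cap, so +1557 days → 14 March 2008.

March 14, 2008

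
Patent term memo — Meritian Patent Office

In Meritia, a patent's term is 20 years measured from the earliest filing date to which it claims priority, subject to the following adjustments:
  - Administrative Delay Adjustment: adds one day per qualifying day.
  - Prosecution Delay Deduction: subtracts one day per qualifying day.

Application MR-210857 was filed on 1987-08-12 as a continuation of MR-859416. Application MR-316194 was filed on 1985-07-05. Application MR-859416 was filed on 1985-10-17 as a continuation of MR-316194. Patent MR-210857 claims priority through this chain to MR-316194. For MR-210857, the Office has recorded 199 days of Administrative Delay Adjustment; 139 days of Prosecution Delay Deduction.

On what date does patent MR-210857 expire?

2005-09-03

Earliest priority filing: 5 July 1985.
Base term: 5 July 1985 + 20 years → 5 July 2005.
Administrative Delay Adjustment: +199 days → 20 January 2006.
Prosecution Delay Deduction: −139 days → 3 September 2005.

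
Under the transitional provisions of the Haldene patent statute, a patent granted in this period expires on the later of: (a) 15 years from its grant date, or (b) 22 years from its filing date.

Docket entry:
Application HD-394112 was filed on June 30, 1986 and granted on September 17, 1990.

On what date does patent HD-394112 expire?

2008-06-30

(a) grant + 15 years → 17 September 2005.
(b) filing + 22 years → 30 June 2008.
Later of the two: 30 June 2008.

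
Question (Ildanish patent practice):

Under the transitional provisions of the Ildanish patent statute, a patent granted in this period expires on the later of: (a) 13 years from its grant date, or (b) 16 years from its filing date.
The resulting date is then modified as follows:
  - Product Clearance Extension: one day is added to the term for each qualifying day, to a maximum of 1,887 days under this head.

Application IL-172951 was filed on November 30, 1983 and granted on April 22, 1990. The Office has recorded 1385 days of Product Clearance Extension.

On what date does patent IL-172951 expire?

(a) grant + 13 years → 22 April 2003.
(b) filing + 16 years → 30 November 1999.
Later of the two: 22 April 2003.
Product Clearance Extension: 1385 days (within the 1887-day cap) → +1385 days → 5 February 2007.

2007-02-05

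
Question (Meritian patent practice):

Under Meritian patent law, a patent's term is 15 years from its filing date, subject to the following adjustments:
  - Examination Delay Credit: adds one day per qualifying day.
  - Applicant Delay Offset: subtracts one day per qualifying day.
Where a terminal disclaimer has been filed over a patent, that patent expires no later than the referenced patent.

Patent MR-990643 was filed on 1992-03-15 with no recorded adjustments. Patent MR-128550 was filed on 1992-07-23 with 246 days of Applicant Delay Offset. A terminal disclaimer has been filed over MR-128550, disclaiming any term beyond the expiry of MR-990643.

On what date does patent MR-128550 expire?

November 19, 2006

Natural term of MR-128550:
  Base: filing + 15 years → 23 July 2007.
  Applicant Delay Offset: −246 days → 19 November 2006.
Expiry of referenced patent MR-990643:
  Base: filing + 15 years → 15 March 2007.
Terminal disclaimer: MR-128550 expires on the earlier of 19 November 2006 and 15 March 2007.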